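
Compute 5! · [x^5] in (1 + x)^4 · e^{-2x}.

The EGF product rule gives c_5 = Σ_{k_1+k_2=5} C(5; k_1,k_2) · ∏ g_i(k_i), where (1+x)^4 gives the falling factorial (4)_k; e^{-2x} gives (-2)^k.
g_1(k) for k = 0…5: 1, 4, 12, 24, 24, 0.
g_2(k) for k = 0…5: 1, -2, 4, -8, 16, -32.
c_5 = Σ_k C(5,k)·g_1(k)·g_2(5−k) = 1·1·(-32) + 5·4·16 + 10·12·(-8) + 10·24·4 + 5·24·(-2) = −32 + 320 − 960 + 960 − 240 = 48.

48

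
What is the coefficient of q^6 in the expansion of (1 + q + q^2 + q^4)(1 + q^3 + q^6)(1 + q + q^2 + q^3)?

(1 + q + q^2 + q^4) has coefficients 1,1,1,0,1 for degrees 0…4.
(1 + q^3 + q^6) has coefficients 1,0,0,1,0,0,1 for degrees 0…6.
Finally multiplying by (1 + q + q^2 + q^3), the product of all factors after the first has coefficients 1,1,1,2,1,1,2 for degrees 0…6.
[q^6] = 1·2 + 1·1 + 1·1 + 1·1 = 5.

5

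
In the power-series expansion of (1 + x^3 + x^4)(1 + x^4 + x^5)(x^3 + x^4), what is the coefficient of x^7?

(1 + x^3 + x^4) has coefficients 1,0,0,1,1 for degrees 0…4.
(1 + x^4 + x^5) has coefficients 1,0,0,0,1,1,0,0 for degrees 0…7.
Finally multiplying by (x^3 + x^4), the product of all factors after the first has coefficients 0,0,0,1,1,0,0,1 for degrees 0…7.
[x^7] = 1·1 + 1·1 + 1·1 = 3.

3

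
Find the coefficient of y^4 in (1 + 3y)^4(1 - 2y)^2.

-135

(1 + 3y)^4 has coefficients 1,12,54,108,81 for degrees 0…4.
(1 - 2y)^2 has coefficients 1,-4,4,0,0 for degrees 0…4.
[y^4] = 1·0 + 12·0 + 54·4 + 108·(-4) + 81·1 = -135.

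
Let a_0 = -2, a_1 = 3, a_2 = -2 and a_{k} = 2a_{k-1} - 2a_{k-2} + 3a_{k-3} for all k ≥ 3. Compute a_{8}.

-170

The ordinary generating function has denominator 1 - 2x + 2x^2 - 3x^3.
Iterating the recurrence: a_0,…,a_{8} = -2, 3, -2, -16, -19, -12, -34, -101, -170.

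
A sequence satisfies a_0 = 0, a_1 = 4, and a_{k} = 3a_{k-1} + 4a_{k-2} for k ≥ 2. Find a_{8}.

52428

The ordinary generating function has denominator 1 - 3z - 4z^2.
Iterating the recurrence: a_0,…,a_{8} = 0, 4, 12, 52, 204, 820, 3276, 13108, 52428.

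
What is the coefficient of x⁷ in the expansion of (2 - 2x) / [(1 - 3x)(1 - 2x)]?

8492

Partial fractions give a closed form: a_n = (4)·3^n + (-2)·2^n.
At n = 7: a_7 = 8492.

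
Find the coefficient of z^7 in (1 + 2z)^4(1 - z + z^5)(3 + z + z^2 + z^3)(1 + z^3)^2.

(1 + 2z)^4 has coefficients 1,8,24,32,16 for degrees 0…4.
(1 - z + z^5) has coefficients 1,-1,0,0,0,1,0,0 for degrees 0…7.
Multiplying by (3 + z + z^2 + z^3) gives running coefficients 3,-2,0,0,-1,3,1,1 for degrees 0…7.
Finally multiplying by (1 + z^3)^2, the product of all factors after the first has coefficients 3,-2,0,6,-5,3,4,-3 for degrees 0…7.
[z^7] = 1·(-3) + 8·4 + 24·3 + 32·(-5) + 16·6 = 37.

37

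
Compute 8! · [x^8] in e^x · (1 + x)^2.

73

The EGF product rule gives c_8 = Σ_{k_1+k_2=8} C(8; k_1,k_2) · ∏ g_i(k_i), where e^x gives (1)^k; (1+x)^2 gives the falling factorial (2)_k.
g_1(k) for k = 0…8: 1, 1, 1, 1, 1, 1, 1, 1, 1.
g_2(k) for k = 0…8: 1, 2, 2, 0, 0, 0, 0, 0, 0.
c_8 = Σ_k C(8,k)·g_1(k)·g_2(8−k) = 28·1·2 + 8·1·2 + 1·1·1 = 56 + 16 + 1 = 73.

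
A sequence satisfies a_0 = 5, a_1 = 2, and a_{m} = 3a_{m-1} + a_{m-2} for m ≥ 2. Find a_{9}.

The ordinary generating function has denominator 1 - 3q - q^2.
Iterating the recurrence: a_0,…,a_{9} = 5, 2, 11, 35, 116, 383, 1265, 4178, 13799, 45575.

45575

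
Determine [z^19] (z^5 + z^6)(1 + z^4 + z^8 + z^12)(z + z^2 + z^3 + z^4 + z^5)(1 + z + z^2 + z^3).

(z^5 + z^6) has coefficients 0,0,0,0,0,1,1 for degrees 0…6.
(1 + z^4 + z^8 + z^12) has coefficients 1,0,0,0,1,0,0,0,1,0,0,0,1,0,0,0,0,0,0,0 for degrees 0…19.
Multiplying by (z + z^2 + z^3 + z^4 + z^5) gives running coefficients 0,1,1,1,1,2,1,1,1,2,1,1,1,2,1,1,1,1,0,0 for degrees 0…19.
Finally multiplying by (1 + z + z^2 + z^3), the product of all factors after the first has coefficients 0,1,2,3,4,5,5,5,5,5,5,5,5,5,5,5,5,4,3,2 for degrees 0…19.
[z^19] = 1·5 + 1·5 = 10.

10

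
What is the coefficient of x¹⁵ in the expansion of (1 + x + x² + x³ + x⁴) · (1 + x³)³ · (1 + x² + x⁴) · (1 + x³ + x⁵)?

23

(1 + x + x² + x³ + x⁴) has coefficients 1,1,1,1,1 for degrees 0…4.
(1 + x³)³ has coefficients 1,0,0,3,0,0,3,0,0,1,0,0,0,0,0,0 for degrees 0…15.
Multiplying by (1 + x² + x⁴) gives running coefficients 1,0,1,3,1,3,3,3,3,1,3,1,0,1,0,0 for degrees 0…15.
Finally multiplying by (1 + x³ + x⁵), the product of all factors after the first has coefficients 1,0,1,4,1,5,6,5,9,5,9,7,4,7,2,3 for degrees 0…15.
[x¹⁵] = 1·3 + 1·2 + 1·7 + 1·4 + 1·7 = 23.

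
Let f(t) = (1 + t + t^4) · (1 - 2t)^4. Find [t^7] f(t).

-32

(1 + t + t^4) has coefficients 1,1,0,0,1 for degrees 0…4.
(1 - 2t)^4 has coefficients 1,-8,24,-32,16,0,0,0 for degrees 0…7.
[t^7] = 1·0 + 1·0 + 1·(-32) = -32.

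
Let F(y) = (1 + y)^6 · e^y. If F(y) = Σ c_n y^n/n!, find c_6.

The EGF product rule gives c_6 = Σ_{k_1+k_2=6} C(6; k_1,k_2) · ∏ g_i(k_i), where (1+y)^6 gives the falling factorial (6)_k; e^y gives (1)^k.
g_1(k) for k = 0…6: 1, 6, 30, 120, 360, 720, 720.
g_2(k) for k = 0…6: 1, 1, 1, 1, 1, 1, 1.
c_6 = Σ_k C(6,k)·g_1(k)·g_2(6−k) = 1·1·1 + 6·6·1 + 15·30·1 + 20·120·1 + 15·360·1 + 6·720·1 + 1·720·1 = 1 + 36 + 450 + 2400 + 5400 + 4320 + 720 = 13327.

13327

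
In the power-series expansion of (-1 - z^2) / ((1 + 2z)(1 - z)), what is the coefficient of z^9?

426

The denominator gives the recurrence a_n = −a_(n−1) + 2a_(n−2) for n ≥ 3; the numerator fixes a_0 = -1, a_1 = 1, a_2 = -4.
Iterating: -1, 1, -4, 6, -14, 26, -54, 106, -214, 426, so a_9 = 426.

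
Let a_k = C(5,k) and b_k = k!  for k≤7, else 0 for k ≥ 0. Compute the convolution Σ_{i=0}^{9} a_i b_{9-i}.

Write out a_i and b_{9-i} for i = 0,…,9 and sum the products.
Σ = 1·0 + 5·0 + 10·5040 + 10·720 + 5·120 + 1·24 + 0·6 + 0·2 + 0·1 + 0·1 = 58224.

58224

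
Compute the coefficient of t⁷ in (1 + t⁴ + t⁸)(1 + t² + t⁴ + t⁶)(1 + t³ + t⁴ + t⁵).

(1 + t⁴ + t⁸) has coefficients 1,0,0,0,1,0,0,0 for degrees 0…7.
(1 + t² + t⁴ + t⁶) has coefficients 1,0,1,0,1,0,1,0 for degrees 0…7.
Finally multiplying by (1 + t³ + t⁴ + t⁵), the product of all factors after the first has coefficients 1,0,1,1,2,2,2,2 for degrees 0…7.
[t⁷] = 1·2 + 1·1 = 3.

3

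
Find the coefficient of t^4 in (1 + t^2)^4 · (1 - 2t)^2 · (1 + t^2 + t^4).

31

(1 + t^2)^4 has coefficients 1,0,4,0,6 for degrees 0…4.
(1 - 2t)^2 has coefficients 1,-4,4,0,0 for degrees 0…4.
Finally multiplying by (1 + t^2 + t^4), the product of all factors after the first has coefficients 1,-4,5,-4,5 for degrees 0…4.
[t^4] = 1·5 + 4·5 + 6·1 = 31.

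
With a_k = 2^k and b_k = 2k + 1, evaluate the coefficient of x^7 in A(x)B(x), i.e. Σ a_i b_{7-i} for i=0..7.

749

Write out a_i and b_{7-i} for i = 0,…,7 and sum the products.
Σ = 1·15 + 2·13 + 4·11 + 8·9 + 16·7 + 32·5 + 64·3 + 128·1 = 749.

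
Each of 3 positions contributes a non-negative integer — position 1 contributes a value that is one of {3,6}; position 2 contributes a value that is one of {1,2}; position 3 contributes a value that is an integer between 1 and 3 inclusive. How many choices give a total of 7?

2

The generating function for the choices is (x³ + x⁶)·(x + x²)·(x + x² + x³); the count is [x⁷].
(x³ + x⁶) has coefficients 0,0,0,1,0,0,1 for degrees 0…6.
(x + x²) has coefficients 0,1,1,0,0,0,0,0 for degrees 0…7.
Finally multiplying by (x + x² + x³), the product of all factors after the first has coefficients 0,0,1,2,2,1,0,0 for degrees 0…7.
[x⁷] = 1·2 + 1·0 = 2.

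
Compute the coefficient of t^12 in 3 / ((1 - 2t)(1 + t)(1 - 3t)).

Partial fractions give a closed form: a_n = (-4)·2^n + (1/4)·(-1)^n + (27/4)·3^n.
At n = 12: a_12 = 3570843.

3570843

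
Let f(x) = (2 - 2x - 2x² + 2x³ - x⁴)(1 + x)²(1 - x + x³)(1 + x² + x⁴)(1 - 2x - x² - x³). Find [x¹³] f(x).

(2 - 2x - 2x² + 2x³ - x⁴) has coefficients 2,-2,-2,2,-1 for degrees 0…4.
(1 + x)² has coefficients 1,2,1,0,0,0,0,0,0,0,0,0,0,0 for degrees 0…13.
Multiplying by (1 - x + x³) gives running coefficients 1,1,-1,0,2,1,0,0,0,0,0,0,0,0 for degrees 0…13.
Multiplying by (1 + x² + x⁴) gives running coefficients 1,1,0,1,2,2,1,1,2,1,0,0,0,0 for degrees 0…13.
Finally multiplying by (1 - 2x - x² - x³), the product of all factors after the first has coefficients 1,-1,-3,-1,-1,-3,-6,-5,-3,-5,-5,-3,-1,0 for degrees 0…13.
[x¹³] = 2·0 − 2·(-1) − 2·(-3) + 2·(-5) − 1·(-5) = 3.

3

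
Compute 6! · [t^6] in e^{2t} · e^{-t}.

The EGF product rule gives c_6 = Σ_{k_1+k_2=6} C(6; k_1,k_2) · ∏ g_i(k_i), where e^{2t} gives (2)^k; e^{-t} gives (-1)^k.
g_1(k) for k = 0…6: 1, 2, 4, 8, 16, 32, 64.
g_2(k) for k = 0…6: 1, -1, 1, -1, 1, -1, 1.
c_6 = Σ_k C(6,k)·g_1(k)·g_2(6−k) = 1·1·1 + 6·2·(-1) + 15·4·1 + 20·8·(-1) + 15·16·1 + 6·32·(-1) + 1·64·1 = 1 − 12 + 60 − 160 + 240 − 192 + 64 = 1.

1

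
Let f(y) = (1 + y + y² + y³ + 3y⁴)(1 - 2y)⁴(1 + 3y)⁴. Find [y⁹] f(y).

1008

(1 + y + y² + y³ + 3y⁴) has coefficients 1,1,1,1,3 for degrees 0…4.
(1 - 2y)⁴ has coefficients 1,-8,24,-32,16,0,0,0,0,0 for degrees 0…9.
Finally multiplying by (1 + 3y)⁴, the product of all factors after the first has coefficients 1,4,-18,-68,145,408,-648,-864,1296,0 for degrees 0…9.
[y⁹] = 1·0 + 1·1296 + 1·(-864) + 1·(-648) + 3·408 = 1008.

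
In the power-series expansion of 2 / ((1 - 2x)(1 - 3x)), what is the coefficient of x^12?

Partial fractions give a closed form: a_n = (-4)·2^n + (6)·3^n.
At n = 12: a_12 = 3172262.

3172262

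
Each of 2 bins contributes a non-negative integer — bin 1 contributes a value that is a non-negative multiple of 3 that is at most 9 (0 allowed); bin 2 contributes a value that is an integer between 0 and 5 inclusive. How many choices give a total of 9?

2

The generating function for the choices is (1 + y^3 + y^6 + y^9)·(1 + y + y^2 + y^3 + y^4 + y^5); the count is [y^9].
(1 + y^3 + y^6 + y^9) has coefficients 1,0,0,1,0,0,1,0,0,1 for degrees 0…9.
(1 + y + y^2 + y^3 + y^4 + y^5) has coefficients 1,1,1,1,1,1,0,0,0,0 for degrees 0…9.
[y^9] = 1·0 + 1·0 + 1·1 + 1·1 = 2.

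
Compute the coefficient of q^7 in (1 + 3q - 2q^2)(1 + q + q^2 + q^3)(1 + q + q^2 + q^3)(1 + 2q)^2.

(1 + 3q - 2q^2) has coefficients 1,3,-2 for degrees 0…2.
(1 + q + q^2 + q^3) has coefficients 1,1,1,1,0,0,0,0 for degrees 0…7.
Multiplying by (1 + q + q^2 + q^3) gives running coefficients 1,2,3,4,3,2,1,0 for degrees 0…7.
Finally multiplying by (1 + 2q)^2, the product of all factors after the first has coefficients 1,6,15,24,31,30,21,12 for degrees 0…7.
[q^7] = 1·12 + 3·21 − 2·30 = 15.

15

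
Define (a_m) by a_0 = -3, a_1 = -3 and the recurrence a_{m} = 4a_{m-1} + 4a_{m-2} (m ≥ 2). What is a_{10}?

The ordinary generating function has denominator 1 - 4q - 4q^2.
Iterating the recurrence: a_0,…,a_{10} = -3, -3, -24, -108, -528, -2544, -12288, -59328, -286464, -1383168, -6678528.

-6678528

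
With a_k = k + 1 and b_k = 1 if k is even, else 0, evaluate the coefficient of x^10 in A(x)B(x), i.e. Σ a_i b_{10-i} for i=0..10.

This is [x^10] in the product of the two ordinary generating functions.
Σ = 1·1 + 2·0 + 3·1 + 4·0 + 5·1 + 6·0 + 7·1 + 8·0 + 9·1 + 10·0 + 11·1 = 36.

36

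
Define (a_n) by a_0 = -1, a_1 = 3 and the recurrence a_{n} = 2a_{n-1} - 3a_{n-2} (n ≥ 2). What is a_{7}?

The ordinary generating function has denominator 1 - 2q + 3q^2.
Iterating the recurrence: a_0,…,a_{7} = -1, 3, 9, 9, -9, -45, -63, 9.

9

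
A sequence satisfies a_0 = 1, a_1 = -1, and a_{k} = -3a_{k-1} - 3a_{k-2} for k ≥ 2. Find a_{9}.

The ordinary generating function has denominator 1 + 3q + 3q^2.
Iterating the recurrence: a_0,…,a_{9} = 1, -1, 0, 3, -9, 18, -27, 27, 0, -81.

-81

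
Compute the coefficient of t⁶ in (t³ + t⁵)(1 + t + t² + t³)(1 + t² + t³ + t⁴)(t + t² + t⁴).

4

(t³ + t⁵) has coefficients 0,0,0,1,0,1 for degrees 0…5.
(1 + t + t² + t³) has coefficients 1,1,1,1,0,0,0 for degrees 0…6.
Multiplying by (1 + t² + t³ + t⁴) gives running coefficients 1,1,2,3,3,3,2 for degrees 0…6.
Finally multiplying by (t + t² + t⁴), the product of all factors after the first has coefficients 0,1,2,3,6,7,8 for degrees 0…6.
[t⁶] = 1·3 + 1·1 = 4.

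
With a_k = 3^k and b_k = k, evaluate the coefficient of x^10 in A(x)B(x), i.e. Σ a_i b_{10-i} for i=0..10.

Write out a_i and b_{10-i} for i = 0,…,10 and sum the products.
Σ = 1·10 + 3·9 + 9·8 + 27·7 + 81·6 + 243·5 + 729·4 + 2187·3 + 6561·2 + 19683·1 + 59049·0 = 44281.

44281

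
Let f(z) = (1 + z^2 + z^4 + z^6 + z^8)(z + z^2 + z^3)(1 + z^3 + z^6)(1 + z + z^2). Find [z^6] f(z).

8

(1 + z^2 + z^4 + z^6 + z^8) has coefficients 1,0,1,0,1,0,1 for degrees 0…6.
(z + z^2 + z^3) has coefficients 0,1,1,1,0,0,0 for degrees 0…6.
Multiplying by (1 + z^3 + z^6) gives running coefficients 0,1,1,1,1,1,1 for degrees 0…6.
Finally multiplying by (1 + z + z^2), the product of all factors after the first has coefficients 0,1,2,3,3,3,3 for degrees 0…6.
[z^6] = 1·3 + 1·3 + 1·2 + 1·0 = 8.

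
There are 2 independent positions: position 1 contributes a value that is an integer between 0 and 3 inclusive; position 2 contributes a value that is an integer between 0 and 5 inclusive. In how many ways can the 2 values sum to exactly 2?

3

The generating function for the choices is (1 + z + z² + z³)·(1 + z + z² + z³ + z⁴ + z⁵); the count is [z²].
(1 + z + z² + z³) has coefficients 1,1,1 for degrees 0…2.
(1 + z + z² + z³ + z⁴ + z⁵) has coefficients 1,1,1 for degrees 0…2.
[z²] = 1·1 + 1·1 + 1·1 = 3.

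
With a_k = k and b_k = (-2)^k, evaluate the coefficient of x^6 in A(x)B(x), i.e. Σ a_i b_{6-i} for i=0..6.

This is [x^6] in the product of the two ordinary generating functions.
Σ = 0·64 + 1·(-32) + 2·16 + 3·(-8) + 4·4 + 5·(-2) + 6·1 = -12.

-12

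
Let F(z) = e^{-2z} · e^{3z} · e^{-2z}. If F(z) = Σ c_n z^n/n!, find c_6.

1

The EGF product rule gives c_6 = Σ_{k_1+k_2+k_3=6} C(6; k_1,k_2,k_3) · ∏ g_i(k_i), where e^{-2z} gives (-2)^k; e^{3z} gives (3)^k; e^{-2z} gives (-2)^k.
g_1(k) for k = 0…6: 1, -2, 4, -8, 16, -32, 64.
g_2(k) for k = 0…6: 1, 3, 9, 27, 81, 243, 729.
g_3(k) for k = 0…6: 1, -2, 4, -8, 16, -32, 64.
First combine the last two factors: h(k) = Σ_j C(k,j)·g_2(j)·g_3(k−j) for k = 0…6: 1, 1, 1, 1, 1, 1, 1.
c_6 = Σ_k C(6,k)·g_1(k)·h(6−k) = 1·1·1 + 6·(-2)·1 + 15·4·1 + 20·(-8)·1 + 15·16·1 + 6·(-32)·1 + 1·64·1 = 1 − 12 + 60 − 160 + 240 − 192 + 64 = 1.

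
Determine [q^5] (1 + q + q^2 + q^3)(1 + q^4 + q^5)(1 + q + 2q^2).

5

(1 + q + q^2 + q^3) has coefficients 1,1,1,1 for degrees 0…3.
(1 + q^4 + q^5) has coefficients 1,0,0,0,1,1 for degrees 0…5.
Finally multiplying by (1 + q + 2q^2), the product of all factors after the first has coefficients 1,1,2,0,1,2 for degrees 0…5.
[q^5] = 1·2 + 1·1 + 1·0 + 1·2 = 5.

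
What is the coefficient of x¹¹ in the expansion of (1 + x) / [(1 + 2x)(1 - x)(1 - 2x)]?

2730

The denominator gives the recurrence a_n = a_(n−1) + 4a_(n−2) − 4a_(n−3) for n ≥ 3; the numerator fixes a_0 = 1, a_1 = 2, a_2 = 6.
Iterating: 1, 2, 6, 10, 26, 42, 106, 170, 426, 682, 1706, 2730, so a_11 = 2730.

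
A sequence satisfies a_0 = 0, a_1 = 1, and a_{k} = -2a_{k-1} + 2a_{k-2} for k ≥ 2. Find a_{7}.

328

The ordinary generating function has denominator 1 + 2t - 2t^2.
Iterating the recurrence: a_0,…,a_{7} = 0, 1, -2, 6, -16, 44, -120, 328.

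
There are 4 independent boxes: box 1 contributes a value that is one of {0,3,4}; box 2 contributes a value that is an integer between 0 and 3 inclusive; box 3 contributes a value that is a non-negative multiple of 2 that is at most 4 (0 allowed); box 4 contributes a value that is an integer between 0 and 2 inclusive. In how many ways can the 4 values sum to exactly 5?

The generating function for the choices is (1 + q³ + q⁴)·(1 + q + q² + q³)·(1 + q² + q⁴)·(1 + q + q²); the count is [q⁵].
(1 + q³ + q⁴) has coefficients 1,0,0,1,1 for degrees 0…4.
(1 + q + q² + q³) has coefficients 1,1,1,1,0,0 for degrees 0…5.
Multiplying by (1 + q² + q⁴) gives running coefficients 1,1,2,2,2,2 for degrees 0…5.
Finally multiplying by (1 + q + q²), the product of all factors after the first has coefficients 1,2,4,5,6,6 for degrees 0…5.
[q⁵] = 1·6 + 1·4 + 1·2 = 12.

12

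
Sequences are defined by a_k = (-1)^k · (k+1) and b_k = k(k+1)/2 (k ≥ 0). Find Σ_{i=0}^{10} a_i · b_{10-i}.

15

This is [x^10] in the product of the two ordinary generating functions.
Σ = 1·55 − 2·45 + 3·36 − 4·28 + 5·21 − 6·15 + 7·10 − 8·6 + 9·3 − 10·1 + 11·0 = 15.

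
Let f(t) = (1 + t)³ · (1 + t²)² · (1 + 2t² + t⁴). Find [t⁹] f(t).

7

(1 + t)³ has coefficients 1,3,3,1 for degrees 0…3.
(1 + t²)² has coefficients 1,0,2,0,1,0,0,0,0,0 for degrees 0…9.
Finally multiplying by (1 + 2t² + t⁴), the product of all factors after the first has coefficients 1,0,4,0,6,0,4,0,1,0 for degrees 0…9.
[t⁹] = 1·0 + 3·1 + 3·0 + 1·4 = 7.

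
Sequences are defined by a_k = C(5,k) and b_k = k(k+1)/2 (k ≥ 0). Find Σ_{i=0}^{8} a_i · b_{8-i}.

592

Write out a_i and b_{8-i} for i = 0,…,8 and sum the products.
Σ = 1·36 + 5·28 + 10·21 + 10·15 + 5·10 + 1·6 + 0·3 + 0·1 + 0·0 = 592.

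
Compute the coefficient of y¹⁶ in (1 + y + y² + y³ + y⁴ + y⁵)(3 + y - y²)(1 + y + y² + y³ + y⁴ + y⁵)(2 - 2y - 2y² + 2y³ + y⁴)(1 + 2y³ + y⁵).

(1 + y + y² + y³ + y⁴ + y⁵) has coefficients 1,1,1,1,1,1 for degrees 0…5.
(3 + y - y²) has coefficients 3,1,-1,0,0,0,0,0,0,0,0,0,0,0,0,0,0 for degrees 0…16.
Multiplying by (1 + y + y² + y³ + y⁴ + y⁵) gives running coefficients 3,4,3,3,3,3,0,-1,0,0,0,0,0,0,0,0,0 for degrees 0…16.
Multiplying by (2 - 2y - 2y² + 2y³ + y⁴) gives running coefficients 6,2,-8,-2,5,4,-3,1,11,5,-2,-1,0,0,0,0,0 for degrees 0…16.
Finally multiplying by (1 + 2y³ + y⁵), the product of all factors after the first has coefficients 6,2,-8,10,9,-6,-5,3,17,4,4,18,11,7,3,-2,-1 for degrees 0…16.
[y¹⁶] = 1·(-1) + 1·(-2) + 1·3 + 1·7 + 1·11 + 1·18 = 36.

36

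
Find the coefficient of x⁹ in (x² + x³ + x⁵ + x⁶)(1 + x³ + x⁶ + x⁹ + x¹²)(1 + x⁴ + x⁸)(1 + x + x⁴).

8

(x² + x³ + x⁵ + x⁶) has coefficients 0,0,1,1,0,1,1 for degrees 0…6.
(1 + x³ + x⁶ + x⁹ + x¹²) has coefficients 1,0,0,1,0,0,1,0,0,1 for degrees 0…9.
Multiplying by (1 + x⁴ + x⁸) gives running coefficients 1,0,0,1,1,0,1,1,1,1 for degrees 0…9.
Finally multiplying by (1 + x + x⁴), the product of all factors after the first has coefficients 1,1,0,1,3,1,1,3,3,2 for degrees 0…9.
[x⁹] = 1·3 + 1·1 + 1·3 + 1·1 = 8.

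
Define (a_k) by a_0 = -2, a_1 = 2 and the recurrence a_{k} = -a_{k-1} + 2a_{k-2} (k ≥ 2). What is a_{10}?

-1366

The ordinary generating function has denominator 1 + z - 2z^2.
Iterating the recurrence: a_0,…,a_{10} = -2, 2, -6, 10, -22, 42, -86, 170, -342, 682, -1366.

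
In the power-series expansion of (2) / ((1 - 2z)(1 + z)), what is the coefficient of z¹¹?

Partial fractions give a closed form: a_n = (4/3)·2^n + (2/3)·(-1)^n.
At n = 11: a_11 = 2730.

2730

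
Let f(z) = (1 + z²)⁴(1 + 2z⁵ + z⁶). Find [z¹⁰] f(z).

(1 + z²)⁴ has coefficients 1,0,4,0,6,0,4,0,1 for degrees 0…8.
(1 + 2z⁵ + z⁶) has coefficients 1,0,0,0,0,2,1,0,0,0,0 for degrees 0…10.
[z¹⁰] = 1·0 + 4·0 + 6·1 + 4·0 + 1·0 = 6.

6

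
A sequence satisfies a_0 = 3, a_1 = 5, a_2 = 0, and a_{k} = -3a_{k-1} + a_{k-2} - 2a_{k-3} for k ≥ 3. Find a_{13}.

The ordinary generating function has denominator 1 + 3z - z^2 + 2z^3.
Iterating the recurrence: a_0,…,a_{13} = 3, 5, 0, -1, -7, 20, -65, 229, -792, 2735, -9455, 32684, -112977, 390525.

390525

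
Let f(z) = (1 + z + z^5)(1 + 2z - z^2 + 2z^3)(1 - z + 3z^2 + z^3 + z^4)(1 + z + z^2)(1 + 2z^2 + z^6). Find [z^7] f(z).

69

(1 + z + z^5) has coefficients 1,1,0,0,0,1 for degrees 0…5.
(1 + 2z - z^2 + 2z^3) has coefficients 1,2,-1,2,0,0,0,0 for degrees 0…7.
Multiplying by (1 - z + 3z^2 + z^3 + z^4) gives running coefficients 1,1,0,10,-2,7,1,2 for degrees 0…7.
Multiplying by (1 + z + z^2) gives running coefficients 1,2,2,11,8,15,6,10 for degrees 0…7.
Finally multiplying by (1 + 2z^2 + z^6), the product of all factors after the first has coefficients 1,2,4,15,12,37,23,42 for degrees 0…7.
[z^7] = 1·42 + 1·23 + 1·4 = 69.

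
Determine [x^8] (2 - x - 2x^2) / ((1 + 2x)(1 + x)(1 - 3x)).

Partial fractions give a closed form: a_n = (8/5)·(-2)^n + (-1/4)·(-1)^n + (13/20)·3^n.
At n = 8: a_8 = 4674.

4674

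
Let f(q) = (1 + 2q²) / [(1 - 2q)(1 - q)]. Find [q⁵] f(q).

The denominator gives the recurrence a_n = 3a_(n−1) − 2a_(n−2) for n ≥ 3; the numerator fixes a_0 = 1, a_1 = 3, a_2 = 9.
Iterating: 1, 3, 9, 21, 45, 93, so a_5 = 93.

93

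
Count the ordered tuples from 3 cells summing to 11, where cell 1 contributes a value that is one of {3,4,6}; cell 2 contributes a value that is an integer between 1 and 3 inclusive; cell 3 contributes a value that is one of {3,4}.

The generating function for the choices is (q^3 + q^4 + q^6)·(q + q^2 + q^3)·(q^3 + q^4); the count is [q^11].
(q^3 + q^4 + q^6) has coefficients 0,0,0,1,1,0,1 for degrees 0…6.
(q + q^2 + q^3) has coefficients 0,1,1,1,0,0,0,0,0,0,0,0 for degrees 0…11.
Finally multiplying by (q^3 + q^4), the product of all factors after the first has coefficients 0,0,0,0,1,2,2,1,0,0,0,0 for degrees 0…11.
[q^11] = 1·0 + 1·1 + 1·2 = 3.

3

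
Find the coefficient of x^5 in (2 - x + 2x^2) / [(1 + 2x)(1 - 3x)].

The denominator gives the recurrence a_n = a_(n−1) + 6a_(n−2) for n ≥ 3; the numerator fixes a_0 = 2, a_1 = 1, a_2 = 15.
Iterating: 2, 1, 15, 21, 111, 237, so a_5 = 237.

237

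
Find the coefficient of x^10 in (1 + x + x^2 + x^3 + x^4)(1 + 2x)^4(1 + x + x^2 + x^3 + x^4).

136

(1 + x + x^2 + x^3 + x^4) has coefficients 1,1,1,1,1 for degrees 0…4.
(1 + 2x)^4 has coefficients 1,8,24,32,16,0,0,0,0,0,0 for degrees 0…10.
Finally multiplying by (1 + x + x^2 + x^3 + x^4), the product of all factors after the first has coefficients 1,9,33,65,81,80,72,48,16,0,0 for degrees 0…10.
[x^10] = 1·0 + 1·0 + 1·16 + 1·48 + 1·72 = 136.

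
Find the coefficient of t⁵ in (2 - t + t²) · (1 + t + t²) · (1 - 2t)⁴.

-56

(2 - t + t²) has coefficients 2,-1,1 for degrees 0…2.
(1 + t + t²) has coefficients 1,1,1,0,0,0 for degrees 0…5.
Finally multiplying by (1 - 2t)⁴, the product of all factors after the first has coefficients 1,-7,17,-16,8,-16 for degrees 0…5.
[t⁵] = 2·(-16) − 1·8 + 1·(-16) = -56.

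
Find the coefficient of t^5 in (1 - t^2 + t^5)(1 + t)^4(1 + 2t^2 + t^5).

(1 - t^2 + t^5) has coefficients 1,0,-1,0,0,1 for degrees 0…5.
(1 + t)^4 has coefficients 1,4,6,4,1,0 for degrees 0…5.
Finally multiplying by (1 + 2t^2 + t^5), the product of all factors after the first has coefficients 1,4,8,12,13,9 for degrees 0…5.
[t^5] = 1·9 − 1·12 + 1·1 = -2.

-2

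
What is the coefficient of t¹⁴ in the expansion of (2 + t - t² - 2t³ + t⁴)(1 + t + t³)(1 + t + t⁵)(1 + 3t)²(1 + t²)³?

-21

(2 + t - t² - 2t³ + t⁴) has coefficients 2,1,-1,-2,1 for degrees 0…4.
(1 + t + t³) has coefficients 1,1,0,1,0,0,0,0,0,0,0,0,0,0,0 for degrees 0…14.
Multiplying by (1 + t + t⁵) gives running coefficients 1,2,1,1,1,1,1,0,1,0,0,0,0,0,0 for degrees 0…14.
Multiplying by (1 + 3t)² gives running coefficients 1,8,22,25,16,16,16,15,10,6,9,0,0,0,0 for degrees 0…14.
Finally multiplying by (1 + t²)³, the product of all factors after the first has coefficients 1,8,25,49,85,115,131,146,128,124,103,79,73,33,37 for degrees 0…14.
[t¹⁴] = 2·37 + 1·33 − 1·73 − 2·79 + 1·103 = -21.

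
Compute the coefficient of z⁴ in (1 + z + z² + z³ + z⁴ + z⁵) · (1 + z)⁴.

(1 + z + z² + z³ + z⁴ + z⁵) has coefficients 1,1,1,1,1 for degrees 0…4.
(1 + z)⁴ has coefficients 1,4,6,4,1 for degrees 0…4.
[z⁴] = 1·1 + 1·4 + 1·6 + 1·4 + 1·1 = 16.

16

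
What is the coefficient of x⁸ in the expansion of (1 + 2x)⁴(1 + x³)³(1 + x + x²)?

(1 + 2x)⁴ has coefficients 1,8,24,32,16 for degrees 0…4.
(1 + x³)³ has coefficients 1,0,0,3,0,0,3,0,0 for degrees 0…8.
Finally multiplying by (1 + x + x²), the product of all factors after the first has coefficients 1,1,1,3,3,3,3,3,3 for degrees 0…8.
[x⁸] = 1·3 + 8·3 + 24·3 + 32·3 + 16·3 = 243.

243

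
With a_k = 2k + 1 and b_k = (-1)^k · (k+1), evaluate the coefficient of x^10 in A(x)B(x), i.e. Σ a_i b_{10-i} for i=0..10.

The convolution is the t^10 coefficient of A(t)B(t).
Σ = 1·11 + 3·(-10) + 5·9 + 7·(-8) + 9·7 + 11·(-6) + 13·5 + 15·(-4) + 17·3 + 19·(-2) + 21·1 = 6.

6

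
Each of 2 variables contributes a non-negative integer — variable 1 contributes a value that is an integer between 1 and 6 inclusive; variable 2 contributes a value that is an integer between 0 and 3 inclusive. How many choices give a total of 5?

The generating function for the choices is (t + t² + t³ + t⁴ + t⁵ + t⁶)·(1 + t + t² + t³); the count is [t⁵].
(t + t² + t³ + t⁴ + t⁵ + t⁶) has coefficients 0,1,1,1,1,1 for degrees 0…5.
(1 + t + t² + t³) has coefficients 1,1,1,1,0,0 for degrees 0…5.
[t⁵] = 1·0 + 1·1 + 1·1 + 1·1 + 1·1 = 4.

4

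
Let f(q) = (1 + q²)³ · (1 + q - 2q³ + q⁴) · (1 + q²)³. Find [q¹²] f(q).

16

(1 + q²)³ has coefficients 1,0,3,0,3,0,1 for degrees 0…6.
(1 + q - 2q³ + q⁴) has coefficients 1,1,0,-2,1,0,0,0,0,0,0,0,0 for degrees 0…12.
Finally multiplying by (1 + q²)³, the product of all factors after the first has coefficients 1,1,3,1,4,-3,4,-5,3,-2,1,0,0 for degrees 0…12.
[q¹²] = 1·0 + 3·1 + 3·3 + 1·4 = 16.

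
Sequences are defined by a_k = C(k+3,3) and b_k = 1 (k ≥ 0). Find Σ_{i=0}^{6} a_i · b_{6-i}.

210

Write out a_i and b_{6-i} for i = 0,…,6 and sum the products.
Σ = 1·1 + 4·1 + 10·1 + 20·1 + 35·1 + 56·1 + 84·1 = 210.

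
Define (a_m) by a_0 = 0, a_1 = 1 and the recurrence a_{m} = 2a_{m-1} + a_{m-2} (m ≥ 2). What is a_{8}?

The ordinary generating function has denominator 1 - 2z - z^2.
Iterating the recurrence: a_0,…,a_{8} = 0, 1, 2, 5, 12, 29, 70, 169, 408.

408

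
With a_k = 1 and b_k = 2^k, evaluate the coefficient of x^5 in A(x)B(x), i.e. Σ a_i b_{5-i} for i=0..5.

63

This is [x^5] in the product of the two ordinary generating functions.
Σ = 1·32 + 1·16 + 1·8 + 1·4 + 1·2 + 1·1 = 63.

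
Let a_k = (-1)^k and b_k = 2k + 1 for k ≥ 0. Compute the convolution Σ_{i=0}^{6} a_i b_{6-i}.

Write out a_i and b_{6-i} for i = 0,…,6 and sum the products.
Σ = 1·13 − 1·11 + 1·9 − 1·7 + 1·5 − 1·3 + 1·1 = 7.

7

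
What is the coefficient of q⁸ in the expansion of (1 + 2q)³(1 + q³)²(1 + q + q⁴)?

30

(1 + 2q)³ has coefficients 1,6,12,8 for degrees 0…3.
(1 + q³)² has coefficients 1,0,0,2,0,0,1,0,0 for degrees 0…8.
Finally multiplying by (1 + q + q⁴), the product of all factors after the first has coefficients 1,1,0,2,3,0,1,3,0 for degrees 0…8.
[q⁸] = 1·0 + 6·3 + 12·1 + 8·0 = 30.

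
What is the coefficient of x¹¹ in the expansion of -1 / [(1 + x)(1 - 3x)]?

-132860

Partial fractions give a closed form: a_n = (-1/4)·(-1)^n + (-3/4)·3^n.
At n = 11: a_11 = -132860.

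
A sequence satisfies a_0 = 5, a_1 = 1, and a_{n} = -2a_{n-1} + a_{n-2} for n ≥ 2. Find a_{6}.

The ordinary generating function has denominator 1 + 2x - x^2.
Iterating the recurrence: a_0,…,a_{6} = 5, 1, 3, -5, 13, -31, 75.

75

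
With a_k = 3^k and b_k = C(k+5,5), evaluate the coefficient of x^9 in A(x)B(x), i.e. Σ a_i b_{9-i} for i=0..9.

222295

The convolution is the t^9 coefficient of A(t)B(t).
Σ = 1·2002 + 3·1287 + 9·792 + 27·462 + 81·252 + 243·126 + 729·56 + 2187·21 + 6561·6 + 19683·1 = 222295.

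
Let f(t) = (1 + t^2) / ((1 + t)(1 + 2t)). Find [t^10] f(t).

The denominator gives the recurrence a_n = −3a_(n−1) − 2a_(n−2) for n ≥ 3; the numerator fixes a_0 = 1, a_1 = -3, a_2 = 8.
Iterating: 1, -3, 8, -18, 38, -78, 158, -318, 638, -1278, 2558, so a_10 = 2558.

2558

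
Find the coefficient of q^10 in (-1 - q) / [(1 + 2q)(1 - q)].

Partial fractions give a closed form: a_n = (-1/3)·(-2)^n + (-2/3)·1^n.
At n = 10: a_10 = -342.

-342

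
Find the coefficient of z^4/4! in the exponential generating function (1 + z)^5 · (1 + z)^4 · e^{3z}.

The EGF product rule gives c_4 = Σ_{k_1+k_2+k_3=4} C(4; k_1,k_2,k_3) · ∏ g_i(k_i), where (1+z)^5 gives the falling factorial (5)_k; (1+z)^4 gives the falling factorial (4)_k; e^{3z} gives (3)^k.
g_1(k) for k = 0…4: 1, 5, 20, 60, 120.
g_2(k) for k = 0…4: 1, 4, 12, 24, 24.
g_3(k) for k = 0…4: 1, 3, 9, 27, 81.
First combine the last two factors: h(k) = Σ_j C(k,j)·g_2(j)·g_3(k−j) for k = 0…4: 1, 7, 45, 267, 1473.
c_4 = Σ_k C(4,k)·g_1(k)·h(4−k) = 1·1·1473 + 4·5·267 + 6·20·45 + 4·60·7 + 1·120·1 = 1473 + 5340 + 5400 + 1680 + 120 = 14013.

14013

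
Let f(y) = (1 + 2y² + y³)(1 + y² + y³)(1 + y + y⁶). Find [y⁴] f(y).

4

(1 + 2y² + y³) has coefficients 1,0,2,1 for degrees 0…3.
(1 + y² + y³) has coefficients 1,0,1,1,0 for degrees 0…4.
Finally multiplying by (1 + y + y⁶), the product of all factors after the first has coefficients 1,1,1,2,1 for degrees 0…4.
[y⁴] = 1·1 + 2·1 + 1·1 = 4.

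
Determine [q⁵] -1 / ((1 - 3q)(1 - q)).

The denominator gives the recurrence a_n = 4a_(n−1) − 3a_(n−2) for n ≥ 2; the numerator fixes a_0 = -1, a_1 = -4.
Iterating: -1, -4, -13, -40, -121, -364, so a_5 = -364.

-364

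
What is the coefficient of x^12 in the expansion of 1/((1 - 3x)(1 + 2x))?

Partial fractions give a closed form: a_n = (3/5)·3^n + (2/5)·(-2)^n.
At n = 12: a_12 = 320503.

320503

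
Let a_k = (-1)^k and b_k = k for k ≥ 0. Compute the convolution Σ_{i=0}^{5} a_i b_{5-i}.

Write out a_i and b_{5-i} for i = 0,…,5 and sum the products.
Σ = 1·5 − 1·4 + 1·3 − 1·2 + 1·1 − 1·0 = 3.

3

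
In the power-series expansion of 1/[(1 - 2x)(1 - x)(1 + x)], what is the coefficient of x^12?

5461

The denominator gives the recurrence a_n = 2a_(n−1) + a_(n−2) − 2a_(n−3) for n ≥ 3; the numerator fixes a_0 = 1, a_1 = 2, a_2 = 5.
Iterating: 1, 2, 5, 10, 21, 42, 85, 170, 341, 682, 1365, 2730, 5461, so a_12 = 5461.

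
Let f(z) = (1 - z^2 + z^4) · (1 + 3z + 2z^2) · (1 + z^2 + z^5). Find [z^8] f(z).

(1 - z^2 + z^4) has coefficients 1,0,-1,0,1 for degrees 0…4.
(1 + 3z + 2z^2) has coefficients 1,3,2,0,0,0,0,0,0 for degrees 0…8.
Finally multiplying by (1 + z^2 + z^5), the product of all factors after the first has coefficients 1,3,3,3,2,1,3,2,0 for degrees 0…8.
[z^8] = 1·0 − 1·3 + 1·2 = -1.

-1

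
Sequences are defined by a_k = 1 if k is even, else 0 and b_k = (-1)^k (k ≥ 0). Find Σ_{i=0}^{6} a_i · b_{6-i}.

Write out a_i and b_{6-i} for i = 0,…,6 and sum the products.
Σ = 1·1 + 0·(-1) + 1·1 + 0·(-1) + 1·1 + 0·(-1) + 1·1 = 4.

4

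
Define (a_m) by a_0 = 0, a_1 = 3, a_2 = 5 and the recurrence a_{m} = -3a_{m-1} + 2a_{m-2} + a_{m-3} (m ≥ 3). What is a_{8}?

The ordinary generating function has denominator 1 + 3t - 2t^2 - t^3.
Iterating the recurrence: a_0,…,a_{8} = 0, 3, 5, -9, 40, -133, 470, -1636, 5715.

5715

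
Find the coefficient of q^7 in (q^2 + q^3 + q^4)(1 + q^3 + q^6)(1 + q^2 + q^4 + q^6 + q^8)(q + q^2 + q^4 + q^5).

(q^2 + q^3 + q^4) has coefficients 0,0,1,1,1 for degrees 0…4.
(1 + q^3 + q^6) has coefficients 1,0,0,1,0,0,1,0 for degrees 0…7.
Multiplying by (1 + q^2 + q^4 + q^6 + q^8) gives running coefficients 1,0,1,1,1,1,2,1 for degrees 0…7.
Finally multiplying by (q + q^2 + q^4 + q^5), the product of all factors after the first has coefficients 0,1,1,1,3,3,3,5 for degrees 0…7.
[q^7] = 1·3 + 1·3 + 1·1 = 7.

7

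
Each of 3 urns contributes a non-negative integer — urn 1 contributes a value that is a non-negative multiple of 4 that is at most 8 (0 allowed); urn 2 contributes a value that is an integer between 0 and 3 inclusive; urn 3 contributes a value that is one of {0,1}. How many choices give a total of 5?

2

The generating function for the choices is (1 + y⁴ + y⁸)·(1 + y + y² + y³)·(1 + y); the count is [y⁵].
(1 + y⁴ + y⁸) has coefficients 1,0,0,0,1,0 for degrees 0…5.
(1 + y + y² + y³) has coefficients 1,1,1,1,0,0 for degrees 0…5.
Finally multiplying by (1 + y), the product of all factors after the first has coefficients 1,2,2,2,1,0 for degrees 0…5.
[y⁵] = 1·0 + 1·2 = 2.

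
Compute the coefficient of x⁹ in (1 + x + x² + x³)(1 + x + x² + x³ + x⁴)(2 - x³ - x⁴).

(1 + x + x² + x³) has coefficients 1,1,1,1 for degrees 0…3.
(1 + x + x² + x³ + x⁴) has coefficients 1,1,1,1,1,0,0,0,0,0 for degrees 0…9.
Finally multiplying by (2 - x³ - x⁴), the product of all factors after the first has coefficients 2,2,2,1,0,-2,-2,-2,-1,0 for degrees 0…9.
[x⁹] = 1·0 + 1·(-1) + 1·(-2) + 1·(-2) = -5.

-5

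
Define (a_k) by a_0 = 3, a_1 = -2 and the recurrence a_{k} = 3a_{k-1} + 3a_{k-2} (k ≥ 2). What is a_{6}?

243

The ordinary generating function has denominator 1 - 3y - 3y^2.
Iterating the recurrence: a_0,…,a_{6} = 3, -2, 3, 3, 18, 63, 243.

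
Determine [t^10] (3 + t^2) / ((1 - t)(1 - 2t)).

The denominator gives the recurrence a_n = 3a_(n−1) − 2a_(n−2) for n ≥ 3; the numerator fixes a_0 = 3, a_1 = 9, a_2 = 22.
Iterating: 3, 9, 22, 48, 100, 204, 412, 828, 1660, 3324, 6652, so a_10 = 6652.

6652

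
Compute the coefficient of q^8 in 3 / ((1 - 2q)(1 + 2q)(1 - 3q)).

34815

Partial fractions give a closed form: a_n = (-3)·2^n + (3/5)·(-2)^n + (27/5)·3^n.
At n = 8: a_8 = 34815.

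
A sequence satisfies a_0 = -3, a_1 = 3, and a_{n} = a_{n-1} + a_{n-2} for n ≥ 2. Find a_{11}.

The ordinary generating function has denominator 1 - x - x^2.
Iterating the recurrence: a_0,…,a_{11} = -3, 3, 0, 3, 3, 6, 9, 15, 24, 39, 63, 102.

102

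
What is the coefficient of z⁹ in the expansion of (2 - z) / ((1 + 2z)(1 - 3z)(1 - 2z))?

58025

Partial fractions give a closed form: a_n = (1/2)·(-2)^n + (3)·3^n + (-3/2)·2^n.
At n = 9: a_9 = 58025.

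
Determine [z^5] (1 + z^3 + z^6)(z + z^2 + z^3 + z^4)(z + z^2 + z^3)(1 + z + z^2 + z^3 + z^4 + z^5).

(1 + z^3 + z^6) has coefficients 1,0,0,1,0,0 for degrees 0…5.
(z + z^2 + z^3 + z^4) has coefficients 0,1,1,1,1,0 for degrees 0…5.
Multiplying by (z + z^2 + z^3) gives running coefficients 0,0,1,2,3,3 for degrees 0…5.
Finally multiplying by (1 + z + z^2 + z^3 + z^4 + z^5), the product of all factors after the first has coefficients 0,0,1,3,6,9 for degrees 0…5.
[z^5] = 1·9 + 1·1 = 10.

10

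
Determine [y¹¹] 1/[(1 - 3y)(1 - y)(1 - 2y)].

The denominator gives the recurrence a_n = 6a_(n−1) − 11a_(n−2) + 6a_(n−3) for n ≥ 3; the numerator fixes a_0 = 1, a_1 = 6, a_2 = 25.
Iterating: 1, 6, 25, 90, 301, 966, 3025, 9330, 28501, 86526, 261625, 788970, so a_11 = 788970.

788970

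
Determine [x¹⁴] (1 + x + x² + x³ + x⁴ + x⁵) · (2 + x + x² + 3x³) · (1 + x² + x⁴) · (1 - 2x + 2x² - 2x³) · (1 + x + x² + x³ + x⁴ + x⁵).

-82

(1 + x + x² + x³ + x⁴ + x⁵) has coefficients 1,1,1,1,1,1 for degrees 0…5.
(2 + x + x² + 3x³) has coefficients 2,1,1,3,0,0,0,0,0,0,0,0,0,0,0 for degrees 0…14.
Multiplying by (1 + x² + x⁴) gives running coefficients 2,1,3,4,3,4,1,3,0,0,0,0,0,0,0 for degrees 0…14.
Multiplying by (1 - 2x + 2x² - 2x³) gives running coefficients 2,-3,5,-4,-1,0,-9,3,-12,4,-6,0,0,0,0 for degrees 0…14.
Finally multiplying by (1 + x + x² + x³ + x⁴ + x⁵), the product of all factors after the first has coefficients 2,-1,4,0,-1,-1,-12,-6,-23,-15,-20,-20,-11,-14,-2 for degrees 0…14.
[x¹⁴] = 1·(-2) + 1·(-14) + 1·(-11) + 1·(-20) + 1·(-20) + 1·(-15) = -82.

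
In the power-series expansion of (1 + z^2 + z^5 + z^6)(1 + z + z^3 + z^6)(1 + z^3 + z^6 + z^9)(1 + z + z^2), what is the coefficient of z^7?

(1 + z^2 + z^5 + z^6) has coefficients 1,0,1,0,0,1,1 for degrees 0…6.
(1 + z + z^3 + z^6) has coefficients 1,1,0,1,0,0,1,0 for degrees 0…7.
Multiplying by (1 + z^3 + z^6 + z^9) gives running coefficients 1,1,0,2,1,0,3,1 for degrees 0…7.
Finally multiplying by (1 + z + z^2), the product of all factors after the first has coefficients 1,2,2,3,3,3,4,4 for degrees 0…7.
[z^7] = 1·4 + 1·3 + 1·2 + 1·2 = 11.

11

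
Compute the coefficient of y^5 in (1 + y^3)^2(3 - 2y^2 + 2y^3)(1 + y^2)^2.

(1 + y^3)^2 has coefficients 1,0,0,2,0,0 for degrees 0…5.
(3 - 2y^2 + 2y^3) has coefficients 3,0,-2,2,0,0 for degrees 0…5.
Finally multiplying by (1 + y^2)^2, the product of all factors after the first has coefficients 3,0,4,2,-1,4 for degrees 0…5.
[y^5] = 1·4 + 2·4 = 12.

12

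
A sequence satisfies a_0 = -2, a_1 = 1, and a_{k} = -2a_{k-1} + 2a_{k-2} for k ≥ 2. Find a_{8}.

-2208

The ordinary generating function has denominator 1 + 2y - 2y^2.
Iterating the recurrence: a_0,…,a_{8} = -2, 1, -6, 14, -40, 108, -296, 808, -2208.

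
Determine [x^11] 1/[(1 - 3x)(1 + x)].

132860

Partial fractions give a closed form: a_n = (3/4)·3^n + (1/4)·(-1)^n.
At n = 11: a_11 = 132860.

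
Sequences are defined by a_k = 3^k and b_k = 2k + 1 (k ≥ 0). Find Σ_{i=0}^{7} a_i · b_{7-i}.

The convolution is the t^7 coefficient of A(t)B(t).
Σ = 1·15 + 3·13 + 9·11 + 27·9 + 81·7 + 243·5 + 729·3 + 2187·1 = 6552.

6552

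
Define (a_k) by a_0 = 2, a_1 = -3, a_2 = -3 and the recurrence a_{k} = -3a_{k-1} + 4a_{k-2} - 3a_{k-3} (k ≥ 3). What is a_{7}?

-1728

The ordinary generating function has denominator 1 + 3q - 4q^2 + 3q^3.
Iterating the recurrence: a_0,…,a_{7} = 2, -3, -3, -9, 24, -99, 420, -1728.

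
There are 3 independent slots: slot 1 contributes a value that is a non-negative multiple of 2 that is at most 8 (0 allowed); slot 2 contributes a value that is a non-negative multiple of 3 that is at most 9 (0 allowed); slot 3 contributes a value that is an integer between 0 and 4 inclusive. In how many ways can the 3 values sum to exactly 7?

6

The generating function for the choices is (1 + y² + y⁴ + y⁶ + y⁸)·(1 + y³ + y⁶ + y⁹)·(1 + y + y² + y³ + y⁴); the count is [y⁷].
(1 + y² + y⁴ + y⁶ + y⁸) has coefficients 1,0,1,0,1,0,1,0 for degrees 0…7.
(1 + y³ + y⁶ + y⁹) has coefficients 1,0,0,1,0,0,1,0 for degrees 0…7.
Finally multiplying by (1 + y + y² + y³ + y⁴), the product of all factors after the first has coefficients 1,1,1,2,2,1,2,2 for degrees 0…7.
[y⁷] = 1·2 + 1·1 + 1·2 + 1·1 = 6.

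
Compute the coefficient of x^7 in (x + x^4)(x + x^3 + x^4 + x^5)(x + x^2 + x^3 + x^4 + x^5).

(x + x^4) has coefficients 0,1,0,0,1 for degrees 0…4.
(x + x^3 + x^4 + x^5) has coefficients 0,1,0,1,1,1,0,0 for degrees 0…7.
Finally multiplying by (x + x^2 + x^3 + x^4 + x^5), the product of all factors after the first has coefficients 0,0,1,1,2,3,4,3 for degrees 0…7.
[x^7] = 1·4 + 1·1 = 5.

5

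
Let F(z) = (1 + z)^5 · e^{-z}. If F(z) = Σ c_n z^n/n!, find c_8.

-1159

The EGF product rule gives c_8 = Σ_{k_1+k_2=8} C(8; k_1,k_2) · ∏ g_i(k_i), where (1+z)^5 gives the falling factorial (5)_k; e^{-z} gives (-1)^k.
g_1(k) for k = 0…8: 1, 5, 20, 60, 120, 120, 0, 0, 0.
g_2(k) for k = 0…8: 1, -1, 1, -1, 1, -1, 1, -1, 1.
c_8 = Σ_k C(8,k)·g_1(k)·g_2(8−k) = 1·1·1 + 8·5·(-1) + 28·20·1 + 56·60·(-1) + 70·120·1 + 56·120·(-1) = 1 − 40 + 560 − 3360 + 8400 − 6720 = -1159.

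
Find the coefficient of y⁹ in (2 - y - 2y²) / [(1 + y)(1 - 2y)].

The denominator gives the recurrence a_n = a_(n−1) + 2a_(n−2) for n ≥ 3; the numerator fixes a_0 = 2, a_1 = 1, a_2 = 3.
Iterating: 2, 1, 3, 5, 11, 21, 43, 85, 171, 341, so a_9 = 341.

341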